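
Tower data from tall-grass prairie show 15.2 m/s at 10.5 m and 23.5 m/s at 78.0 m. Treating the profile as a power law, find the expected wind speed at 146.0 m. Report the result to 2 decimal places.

26.93 m/s

First find α: α = ln(V₂/V₁)/ln(z₂/z₁) = ln(23.5/15.2)/ln(78.0/10.5) = 0.43570/2.00533 = 0.2173
Extrapolate from 78.0 m to 146.0 m: V₃ = 23.5 × (146.0/78.0)^0.2173 = 23.5 × 1.1459 = 26.9291 m/s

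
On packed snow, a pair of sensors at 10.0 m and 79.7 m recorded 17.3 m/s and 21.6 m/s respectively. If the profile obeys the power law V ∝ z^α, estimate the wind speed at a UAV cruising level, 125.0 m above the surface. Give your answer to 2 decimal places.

22.67 m/s

First find α: α = ln(V₂/V₁)/ln(z₂/z₁) = ln(21.6/17.3)/ln(79.7/10.0) = 0.22199/2.07568 = 0.1069
Extrapolate from 79.7 m to 125.0 m: V₃ = 21.6 × (125.0/79.7)^0.1069 = 21.6 × 1.0493 = 22.6650 m/s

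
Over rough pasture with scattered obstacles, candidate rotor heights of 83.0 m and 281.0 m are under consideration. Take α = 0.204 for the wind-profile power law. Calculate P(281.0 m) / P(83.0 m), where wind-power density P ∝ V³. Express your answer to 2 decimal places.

2.11

Speed ratio: V_B/V_A = (z_B/z_A)^α = (281.0/83.0)^0.204 = (3.3855)^0.204 = 1.28246
Power-density ratio: P_B/P_A = (V_B/V_A)³ = (1.28246)³ = 2.10927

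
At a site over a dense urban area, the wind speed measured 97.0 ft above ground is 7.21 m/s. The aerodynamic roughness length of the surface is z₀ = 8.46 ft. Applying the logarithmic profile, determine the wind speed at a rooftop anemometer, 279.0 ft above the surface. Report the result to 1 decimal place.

10.3 m/s

Log law: V(z) ∝ ln(z/z₀), so V₂/V₁ = ln(z₂/z₀) / ln(z₁/z₀).
ln(279.0/8.46) = 3.4959, ln(97.0/8.46) = 2.4394
V₂ = 7.21 × 3.4959/2.4394 = 7.21 × 1.4331 = 10.3327 m/s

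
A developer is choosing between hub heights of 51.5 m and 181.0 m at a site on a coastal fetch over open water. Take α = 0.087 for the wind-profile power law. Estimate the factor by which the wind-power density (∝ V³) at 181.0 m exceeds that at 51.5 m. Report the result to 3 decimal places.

Speed ratio: V_B/V_A = (z_B/z_A)^α = (181.0/51.5)^0.087 = (3.5146)^0.087 = 1.11555
Power-density ratio: P_B/P_A = (V_B/V_A)³ = (1.11555)³ = 1.38827

1.388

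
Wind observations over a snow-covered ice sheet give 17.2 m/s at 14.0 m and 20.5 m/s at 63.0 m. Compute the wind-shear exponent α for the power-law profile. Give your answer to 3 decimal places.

Power law: V₂/V₁ = (z₂/z₁)^α ⇒ α = ln(V₂/V₁) / ln(z₂/z₁)
α = ln(20.5/17.2) / ln(63.0/14.0) = ln(1.1919) / ln(4.5000)
  = 0.17552 / 1.50408 = 0.11669

α ≈ 0.117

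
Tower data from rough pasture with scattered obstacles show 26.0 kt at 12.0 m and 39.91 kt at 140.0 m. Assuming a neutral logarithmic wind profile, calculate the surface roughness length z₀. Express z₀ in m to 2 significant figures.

Log law: V(z) ∝ ln(z/z₀). With r = V₁/V₂ = 26.0/39.91 = 0.65147,
r · ln(z₂/z₀) = ln(z₁/z₀) ⇒ ln z₀ = (ln z₁ − r·ln z₂)/(1 − r)
ln z₀ = (2.48491 − 0.65147×4.94164) / 0.34853 = -2.1071
z₀ = exp(-2.1071) = 0.1216 m

z₀ ≈ 0.12 m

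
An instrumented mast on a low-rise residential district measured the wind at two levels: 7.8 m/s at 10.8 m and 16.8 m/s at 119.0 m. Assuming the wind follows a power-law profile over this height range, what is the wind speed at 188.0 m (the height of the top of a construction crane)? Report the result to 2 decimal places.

19.45 m/s

First find α: α = ln(V₂/V₁)/ln(z₂/z₁) = ln(16.8/7.8)/ln(119.0/10.8) = 0.76726/2.39958 = 0.3197
Extrapolate from 119.0 m to 188.0 m: V₃ = 16.8 × (188.0/119.0)^0.3197 = 16.8 × 1.1575 = 19.4453 m/s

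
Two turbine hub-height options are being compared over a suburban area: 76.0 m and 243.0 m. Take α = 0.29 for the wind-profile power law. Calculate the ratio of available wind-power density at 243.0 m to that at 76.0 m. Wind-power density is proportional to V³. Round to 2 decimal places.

Speed ratio: V_B/V_A = (z_B/z_A)^α = (243.0/76.0)^0.29 = (3.1974)^0.29 = 1.40084
Power-density ratio: P_B/P_A = (V_B/V_A)³ = (1.40084)³ = 2.74897

2.75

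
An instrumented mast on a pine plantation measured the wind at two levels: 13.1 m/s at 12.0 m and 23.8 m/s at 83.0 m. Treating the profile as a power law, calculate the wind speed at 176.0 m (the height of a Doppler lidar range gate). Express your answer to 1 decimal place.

First find α: α = ln(V₂/V₁)/ln(z₂/z₁) = ln(23.8/13.1)/ln(83.0/12.0) = 0.59707/1.93393 = 0.3087
Extrapolate from 83.0 m to 176.0 m: V₃ = 23.8 × (176.0/83.0)^0.3087 = 23.8 × 1.2612 = 30.0164 m/s

30.0 m/s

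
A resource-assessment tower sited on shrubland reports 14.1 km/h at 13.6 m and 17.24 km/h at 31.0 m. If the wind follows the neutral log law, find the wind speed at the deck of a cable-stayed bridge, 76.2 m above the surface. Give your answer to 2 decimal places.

20.67 km/h

Log law: V ∝ ln(z/z₀). From the pair, with r = V₁/V₂ = 0.81787,
ln z₀ = (ln z₁ − r·ln z₂)/(1 − r) = (2.6101 − 0.81787×3.4340)/0.18213 = -1.0897 → z₀ = 0.3363 m
V₃ = V₁ · ln(z₃/z₀)/ln(z₁/z₀) = 14.1 × 5.4230/3.6998 = 20.6676 km/h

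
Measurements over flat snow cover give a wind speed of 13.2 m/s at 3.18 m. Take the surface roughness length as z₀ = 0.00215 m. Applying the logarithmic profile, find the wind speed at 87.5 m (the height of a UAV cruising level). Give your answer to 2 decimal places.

Log law: V(z) ∝ ln(z/z₀), so V₂/V₁ = ln(z₂/z₀) / ln(z₁/z₀).
ln(87.5/0.00215) = 10.6139, ln(3.18/0.00215) = 7.2992
V₂ = 13.2 × 10.6139/7.2992 = 13.2 × 1.4541 = 19.1945 m/s

19.19 m/s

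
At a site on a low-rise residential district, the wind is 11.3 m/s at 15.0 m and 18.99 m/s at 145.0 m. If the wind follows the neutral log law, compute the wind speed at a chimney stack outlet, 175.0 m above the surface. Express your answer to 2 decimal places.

19.63 m/s

Log law: V ∝ ln(z/z₀). From the pair, with r = V₁/V₂ = 0.59505,
ln z₀ = (ln z₁ − r·ln z₂)/(1 − r) = (2.7081 − 0.59505×4.9767)/0.40495 = -0.6256 → z₀ = 0.5349 m
V₃ = V₁ · ln(z₃/z₀)/ln(z₁/z₀) = 11.3 × 5.7904/3.3337 = 19.6274 m/s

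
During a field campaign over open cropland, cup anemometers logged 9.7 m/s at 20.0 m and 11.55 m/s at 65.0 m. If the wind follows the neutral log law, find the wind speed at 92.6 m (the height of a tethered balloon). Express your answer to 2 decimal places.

12.11 m/s

Log law: V ∝ ln(z/z₀). From the pair, with r = V₁/V₂ = 0.83983,
ln z₀ = (ln z₁ − r·ln z₂)/(1 − r) = (2.9957 − 0.83983×4.1744)/0.16017 = -3.1842 → z₀ = 0.04141 m
V₃ = V₁ · ln(z₃/z₀)/ln(z₁/z₀) = 9.7 × 7.7125/6.1800 = 12.1055 m/s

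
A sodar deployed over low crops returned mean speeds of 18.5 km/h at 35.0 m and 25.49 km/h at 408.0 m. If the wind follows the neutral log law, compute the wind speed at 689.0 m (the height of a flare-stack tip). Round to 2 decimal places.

26.98 km/h

Log law: V ∝ ln(z/z₀). From the pair, with r = V₁/V₂ = 0.72577,
ln z₀ = (ln z₁ − r·ln z₂)/(1 − r) = (3.5553 − 0.72577×6.0113)/0.27423 = -2.9446 → z₀ = 0.05262 m
V₃ = V₁ · ln(z₃/z₀)/ln(z₁/z₀) = 18.5 × 9.4798/6.4999 = 26.9813 km/h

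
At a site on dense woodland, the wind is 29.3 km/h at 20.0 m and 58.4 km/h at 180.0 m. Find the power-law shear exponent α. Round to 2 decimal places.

α ≈ 0.31

Power law: V₂/V₁ = (z₂/z₁)^α ⇒ α = ln(V₂/V₁) / ln(z₂/z₁)
α = ln(58.4/29.3) / ln(180.0/20.0) = ln(1.9932) / ln(9.0000)
  = 0.68973 / 2.19722 = 0.31391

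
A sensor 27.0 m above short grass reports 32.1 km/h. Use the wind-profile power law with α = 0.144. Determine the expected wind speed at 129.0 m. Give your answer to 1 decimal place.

Power-law profile: V₂ = V₁ · (z₂/z₁)^α
V₂ = 32.1 × (129.0/27.0)^0.144 = 32.1 × (4.7778)^0.144
    = 32.1 × 1.2526 = 40.2081 km/h

40.2 km/h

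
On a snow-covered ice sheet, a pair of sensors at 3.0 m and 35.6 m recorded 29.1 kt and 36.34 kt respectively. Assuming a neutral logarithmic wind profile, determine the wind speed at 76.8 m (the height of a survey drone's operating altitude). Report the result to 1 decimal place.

38.6 kt

Log law: V ∝ ln(z/z₀). From the pair, with r = V₁/V₂ = 0.80077,
ln z₀ = (ln z₁ − r·ln z₂)/(1 − r) = (1.0986 − 0.80077×3.5723)/0.19923 = -8.8442 → z₀ = 0.0001442 m
V₃ = V₁ · ln(z₃/z₀)/ln(z₁/z₀) = 29.1 × 13.1854/9.9428 = 38.5903 kt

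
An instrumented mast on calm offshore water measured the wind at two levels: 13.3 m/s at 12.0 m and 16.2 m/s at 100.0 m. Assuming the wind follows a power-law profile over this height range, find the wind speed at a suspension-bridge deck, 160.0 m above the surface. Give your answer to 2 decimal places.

First find α: α = ln(V₂/V₁)/ln(z₂/z₁) = ln(16.2/13.3)/ln(100.0/12.0) = 0.19725/2.12026 = 0.0930
Extrapolate from 100.0 m to 160.0 m: V₃ = 16.2 × (160.0/100.0)^0.0930 = 16.2 × 1.0447 = 16.9240 m/s

16.92 m/s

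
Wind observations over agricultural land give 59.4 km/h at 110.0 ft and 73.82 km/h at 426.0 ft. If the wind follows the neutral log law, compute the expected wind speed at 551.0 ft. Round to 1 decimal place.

76.6 km/h

Log law: V ∝ ln(z/z₀). From the pair, with r = V₁/V₂ = 0.80466,
ln z₀ = (ln z₁ − r·ln z₂)/(1 − r) = (4.7005 − 0.80466×6.0544)/0.19534 = -0.8769 → z₀ = 0.4161 ft
V₃ = V₁ · ln(z₃/z₀)/ln(z₁/z₀) = 59.4 × 7.1886/5.5773 = 76.5603 km/h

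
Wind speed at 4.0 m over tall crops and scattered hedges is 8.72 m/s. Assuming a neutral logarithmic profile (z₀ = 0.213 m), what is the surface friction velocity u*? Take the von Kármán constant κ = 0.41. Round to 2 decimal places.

Log law: V(z) = (u*/κ) · ln(z/z₀) ⇒ u* = κ · V / ln(z/z₀)
u* = 0.41 × 8.72 / ln(4.0/0.213) = 0.41 × 8.72 / 2.9328
   = 3.5752 / 2.9328 = 1.2191 m/s

u* ≈ 1.22 m/s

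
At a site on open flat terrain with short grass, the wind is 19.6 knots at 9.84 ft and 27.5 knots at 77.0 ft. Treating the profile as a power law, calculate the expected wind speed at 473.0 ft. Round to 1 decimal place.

First find α: α = ln(V₂/V₁)/ln(z₂/z₁) = ln(27.5/19.6)/ln(77.0/9.84) = 0.33866/2.05735 = 0.1646
Extrapolate from 77.0 ft to 473.0 ft: V₃ = 27.5 × (473.0/77.0)^0.1646 = 27.5 × 1.3483 = 37.0770 knots

37.1 knots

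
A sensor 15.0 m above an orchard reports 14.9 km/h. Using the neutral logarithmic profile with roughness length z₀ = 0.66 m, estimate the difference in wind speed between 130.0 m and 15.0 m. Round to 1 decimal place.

10.3 km/h

Log law: V₂ = V₁ · ln(z₂/z₀)/ln(z₁/z₀) = 14.9 × 5.2830/3.1236 = 25.2011 km/h
ΔV = 25.2011 − 14.9 = 10.3011 km/h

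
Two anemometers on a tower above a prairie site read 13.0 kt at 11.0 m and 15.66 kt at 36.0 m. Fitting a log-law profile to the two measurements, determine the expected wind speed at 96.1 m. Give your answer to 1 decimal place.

17.9 kt

Log law: V ∝ ln(z/z₀). From the pair, with r = V₁/V₂ = 0.83014,
ln z₀ = (ln z₁ − r·ln z₂)/(1 − r) = (2.3979 − 0.83014×3.5835)/0.16986 = -3.3965 → z₀ = 0.03349 m
V₃ = V₁ · ln(z₃/z₀)/ln(z₁/z₀) = 13.0 × 7.9619/5.7944 = 17.8629 kt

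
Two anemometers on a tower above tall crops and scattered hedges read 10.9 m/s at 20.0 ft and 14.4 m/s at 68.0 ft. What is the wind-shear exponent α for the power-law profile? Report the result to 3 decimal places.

Power law: V₂/V₁ = (z₂/z₁)^α ⇒ α = ln(V₂/V₁) / ln(z₂/z₁)
α = ln(14.4/10.9) / ln(68.0/20.0) = ln(1.3211) / ln(3.4000)
  = 0.27847 / 1.22378 = 0.22755

α ≈ 0.228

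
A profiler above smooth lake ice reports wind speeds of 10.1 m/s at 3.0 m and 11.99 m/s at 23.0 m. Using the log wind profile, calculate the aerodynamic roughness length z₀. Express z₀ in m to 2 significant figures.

z₀ ≈ 0.000056 m

Log law: V(z) ∝ ln(z/z₀). With r = V₁/V₂ = 10.1/11.99 = 0.84237,
r · ln(z₂/z₀) = ln(z₁/z₀) ⇒ ln z₀ = (ln z₁ − r·ln z₂)/(1 − r)
ln z₀ = (1.09861 − 0.84237×3.13549) / 0.15763 = -9.7863
z₀ = exp(-9.7863) = 0.00005622 m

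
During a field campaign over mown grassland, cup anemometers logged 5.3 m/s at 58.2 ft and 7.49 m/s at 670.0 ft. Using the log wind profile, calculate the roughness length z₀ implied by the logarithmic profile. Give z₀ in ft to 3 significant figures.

Log law: V(z) ∝ ln(z/z₀). With r = V₁/V₂ = 5.3/7.49 = 0.70761,
r · ln(z₂/z₀) = ln(z₁/z₀) ⇒ ln z₀ = (ln z₁ − r·ln z₂)/(1 − r)
ln z₀ = (4.06389 − 0.70761×6.50728) / 0.29239 = -1.8493
z₀ = exp(-1.8493) = 0.1573 ft

z₀ ≈ 0.157 ft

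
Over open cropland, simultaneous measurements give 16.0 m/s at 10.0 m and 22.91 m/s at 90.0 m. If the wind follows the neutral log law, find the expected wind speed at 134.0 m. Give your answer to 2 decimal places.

Log law: V ∝ ln(z/z₀). From the pair, with r = V₁/V₂ = 0.69838,
ln z₀ = (ln z₁ − r·ln z₂)/(1 − r) = (2.3026 − 0.69838×4.4998)/0.30162 = -2.7851 → z₀ = 0.06173 m
V₃ = V₁ · ln(z₃/z₀)/ln(z₁/z₀) = 16.0 × 7.6829/5.0876 = 24.1618 m/s

24.16 m/s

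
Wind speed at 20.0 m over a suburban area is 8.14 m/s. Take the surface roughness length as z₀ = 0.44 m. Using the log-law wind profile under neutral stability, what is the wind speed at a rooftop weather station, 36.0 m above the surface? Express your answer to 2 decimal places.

9.39 m/s

Log law: V(z) ∝ ln(z/z₀), so V₂/V₁ = ln(z₂/z₀) / ln(z₁/z₀).
ln(36.0/0.44) = 4.4045, ln(20.0/0.44) = 3.8167
V₂ = 8.14 × 4.4045/3.8167 = 8.14 × 1.1540 = 9.3936 m/s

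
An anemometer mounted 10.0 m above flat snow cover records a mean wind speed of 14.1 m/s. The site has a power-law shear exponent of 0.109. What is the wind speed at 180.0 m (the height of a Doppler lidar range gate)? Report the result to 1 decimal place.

Power-law profile: V₂ = V₁ · (z₂/z₁)^α
V₂ = 14.1 × (180.0/10.0)^0.109 = 14.1 × (18.0000)^0.109
    = 14.1 × 1.3703 = 19.3216 m/s

19.3 m/s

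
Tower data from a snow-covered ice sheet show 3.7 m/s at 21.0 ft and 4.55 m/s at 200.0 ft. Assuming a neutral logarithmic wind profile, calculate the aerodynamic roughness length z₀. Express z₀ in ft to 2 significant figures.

Log law: V(z) ∝ ln(z/z₀). With r = V₁/V₂ = 3.7/4.55 = 0.81319,
r · ln(z₂/z₀) = ln(z₁/z₀) ⇒ ln z₀ = (ln z₁ − r·ln z₂)/(1 − r)
ln z₀ = (3.04452 − 0.81319×5.29832) / 0.18681 = -6.7661
z₀ = exp(-6.7661) = 0.001152 ft

z₀ ≈ 0.0012 ft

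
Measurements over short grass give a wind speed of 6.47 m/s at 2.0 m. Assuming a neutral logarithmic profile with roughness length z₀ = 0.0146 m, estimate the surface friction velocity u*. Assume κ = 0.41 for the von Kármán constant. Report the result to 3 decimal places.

Log law: V(z) = (u*/κ) · ln(z/z₀) ⇒ u* = κ · V / ln(z/z₀)
u* = 0.41 × 6.47 / ln(2.0/0.0146) = 0.41 × 6.47 / 4.9199
   = 2.6527 / 4.9199 = 0.5392 m/s

u* ≈ 0.539 m/s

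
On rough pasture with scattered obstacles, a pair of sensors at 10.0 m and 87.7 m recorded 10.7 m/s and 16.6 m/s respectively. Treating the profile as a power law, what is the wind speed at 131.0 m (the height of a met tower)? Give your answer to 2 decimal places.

First find α: α = ln(V₂/V₁)/ln(z₂/z₁) = ln(16.6/10.7)/ln(87.7/10.0) = 0.43916/2.17134 = 0.2023
Extrapolate from 87.7 m to 131.0 m: V₃ = 16.6 × (131.0/87.7)^0.2023 = 16.6 × 1.0845 = 18.0034 m/s

18.00 m/s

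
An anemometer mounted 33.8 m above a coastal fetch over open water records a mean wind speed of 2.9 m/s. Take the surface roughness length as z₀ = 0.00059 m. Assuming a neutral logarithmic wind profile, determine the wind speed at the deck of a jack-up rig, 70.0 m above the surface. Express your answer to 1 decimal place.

3.1 m/s

Log law: V(z) ∝ ln(z/z₀), so V₂/V₁ = ln(z₂/z₀) / ln(z₁/z₀).
ln(70.0/0.00059) = 11.6839, ln(33.8/0.00059) = 10.9558
V₂ = 2.9 × 11.6839/10.9558 = 2.9 × 1.0665 = 3.0927 m/s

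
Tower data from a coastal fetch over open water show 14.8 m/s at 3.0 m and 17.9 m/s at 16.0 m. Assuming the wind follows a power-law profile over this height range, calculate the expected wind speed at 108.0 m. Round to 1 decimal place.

22.2 m/s

First find α: α = ln(V₂/V₁)/ln(z₂/z₁) = ln(17.9/14.8)/ln(16.0/3.0) = 0.19017/1.67398 = 0.1136
Extrapolate from 16.0 m to 108.0 m: V₃ = 17.9 × (108.0/16.0)^0.1136 = 17.9 × 1.2423 = 22.2365 m/s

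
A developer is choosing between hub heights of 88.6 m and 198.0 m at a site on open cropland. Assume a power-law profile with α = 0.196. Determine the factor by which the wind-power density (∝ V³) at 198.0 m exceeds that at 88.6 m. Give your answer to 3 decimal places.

1.605

Speed ratio: V_B/V_A = (z_B/z_A)^α = (198.0/88.6)^0.196 = (2.2348)^0.196 = 1.17071
Power-density ratio: P_B/P_A = (V_B/V_A)³ = (1.17071)³ = 1.60453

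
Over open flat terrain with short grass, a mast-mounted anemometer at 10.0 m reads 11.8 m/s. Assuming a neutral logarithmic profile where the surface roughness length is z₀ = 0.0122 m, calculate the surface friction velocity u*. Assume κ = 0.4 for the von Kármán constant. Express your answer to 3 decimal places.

Log law: V(z) = (u*/κ) · ln(z/z₀) ⇒ u* = κ · V / ln(z/z₀)
u* = 0.4 × 11.8 / ln(10.0/0.0122) = 0.4 × 11.8 / 6.7089
   = 4.7200 / 6.7089 = 0.7035 m/s

u* ≈ 0.704 m/s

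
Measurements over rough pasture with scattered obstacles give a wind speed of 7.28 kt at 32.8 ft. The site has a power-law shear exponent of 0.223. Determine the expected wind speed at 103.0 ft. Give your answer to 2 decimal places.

9.40 kt

Power-law profile: V₂ = V₁ · (z₂/z₁)^α
V₂ = 7.28 × (103.0/32.8)^0.223 = 7.28 × (3.1402)^0.223
    = 7.28 × 1.2907 = 9.3962 kt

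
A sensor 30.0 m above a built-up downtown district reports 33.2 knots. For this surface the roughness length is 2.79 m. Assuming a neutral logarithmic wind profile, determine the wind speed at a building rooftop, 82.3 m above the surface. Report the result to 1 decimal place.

Log law: V(z) ∝ ln(z/z₀), so V₂/V₁ = ln(z₂/z₀) / ln(z₁/z₀).
ln(82.3/2.79) = 3.3843, ln(30.0/2.79) = 2.3752
V₂ = 33.2 × 3.3843/2.3752 = 33.2 × 1.4249 = 47.3063 knots

47.3 knots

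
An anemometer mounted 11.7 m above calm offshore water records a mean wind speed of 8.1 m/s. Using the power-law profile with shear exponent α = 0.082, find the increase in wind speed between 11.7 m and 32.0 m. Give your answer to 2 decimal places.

Power law: V₂ = V₁ · (z₂/z₁)^α = 8.1 × (2.7350)^0.082 = 8.7966 m/s
ΔV = 8.7966 − 8.1 = 0.6966 m/s

0.70 m/s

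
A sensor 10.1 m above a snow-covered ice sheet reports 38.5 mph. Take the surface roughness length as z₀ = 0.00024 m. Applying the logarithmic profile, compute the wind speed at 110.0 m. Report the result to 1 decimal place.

Log law: V(z) ∝ ln(z/z₀), so V₂/V₁ = ln(z₂/z₀) / ln(z₁/z₀).
ln(110.0/0.00024) = 13.0354, ln(10.1/0.00024) = 10.6474
V₂ = 38.5 × 13.0354/10.6474 = 38.5 × 1.2243 = 47.1346 mph

47.1 mph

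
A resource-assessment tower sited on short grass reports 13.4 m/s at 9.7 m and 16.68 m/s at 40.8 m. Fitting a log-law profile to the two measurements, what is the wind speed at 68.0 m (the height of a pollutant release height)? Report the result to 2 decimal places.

Log law: V ∝ ln(z/z₀). From the pair, with r = V₁/V₂ = 0.80336,
ln z₀ = (ln z₁ − r·ln z₂)/(1 − r) = (2.2721 − 0.80336×3.7087)/0.19664 = -3.5967 → z₀ = 0.02741 m
V₃ = V₁ · ln(z₃/z₀)/ln(z₁/z₀) = 13.4 × 7.8162/5.8689 = 17.8463 m/s

17.85 m/s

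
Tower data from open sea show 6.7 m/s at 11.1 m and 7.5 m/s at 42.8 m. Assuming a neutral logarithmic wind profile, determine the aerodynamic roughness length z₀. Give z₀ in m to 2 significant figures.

z₀ ≈ 0.00014 m

Log law: V(z) ∝ ln(z/z₀). With r = V₁/V₂ = 6.7/7.5 = 0.89333,
r · ln(z₂/z₀) = ln(z₁/z₀) ⇒ ln z₀ = (ln z₁ − r·ln z₂)/(1 − r)
ln z₀ = (2.40695 − 0.89333×3.75654) / 0.10667 = -8.8959
z₀ = exp(-8.8959) = 0.0001369 m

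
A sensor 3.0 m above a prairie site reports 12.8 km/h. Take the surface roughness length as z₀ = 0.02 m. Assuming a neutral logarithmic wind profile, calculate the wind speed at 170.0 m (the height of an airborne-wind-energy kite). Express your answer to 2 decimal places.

Log law: V(z) ∝ ln(z/z₀), so V₂/V₁ = ln(z₂/z₀) / ln(z₁/z₀).
ln(170.0/0.02) = 9.0478, ln(3.0/0.02) = 5.0106
V₂ = 12.8 × 9.0478/5.0106 = 12.8 × 1.8057 = 23.1133 km/h

23.11 km/h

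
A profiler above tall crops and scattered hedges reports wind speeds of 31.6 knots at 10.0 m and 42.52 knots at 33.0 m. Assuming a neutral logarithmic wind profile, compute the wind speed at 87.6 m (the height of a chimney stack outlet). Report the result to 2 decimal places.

Log law: V ∝ ln(z/z₀). From the pair, with r = V₁/V₂ = 0.74318,
ln z₀ = (ln z₁ − r·ln z₂)/(1 − r) = (2.3026 − 0.74318×3.4965)/0.25682 = -1.1524 → z₀ = 0.3159 m
V₃ = V₁ · ln(z₃/z₀)/ln(z₁/z₀) = 31.6 × 5.6251/3.4549 = 51.4493 knots

51.45 knots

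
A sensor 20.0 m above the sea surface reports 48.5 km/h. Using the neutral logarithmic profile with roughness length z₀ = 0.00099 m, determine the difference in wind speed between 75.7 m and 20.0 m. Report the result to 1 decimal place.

Log law: V₂ = V₁ · ln(z₂/z₀)/ln(z₁/z₀) = 48.5 × 11.2446/9.9135 = 55.0119 km/h
ΔV = 55.0119 − 48.5 = 6.5119 km/h

6.5 km/h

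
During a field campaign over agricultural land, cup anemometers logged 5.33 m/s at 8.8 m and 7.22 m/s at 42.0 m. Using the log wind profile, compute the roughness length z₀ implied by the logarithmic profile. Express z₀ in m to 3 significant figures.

Log law: V(z) ∝ ln(z/z₀). With r = V₁/V₂ = 5.33/7.22 = 0.73823,
r · ln(z₂/z₀) = ln(z₁/z₀) ⇒ ln z₀ = (ln z₁ − r·ln z₂)/(1 − r)
ln z₀ = (2.17475 − 0.73823×3.73767) / 0.26177 = -2.2328
z₀ = exp(-2.2328) = 0.1072 m

z₀ ≈ 0.107 m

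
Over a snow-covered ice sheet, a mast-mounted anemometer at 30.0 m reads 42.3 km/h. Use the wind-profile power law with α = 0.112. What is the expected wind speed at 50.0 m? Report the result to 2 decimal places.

44.79 km/h

Power-law profile: V₂ = V₁ · (z₂/z₁)^α
V₂ = 42.3 × (50.0/30.0)^0.112 = 42.3 × (1.6667)^0.112
    = 42.3 × 1.0589 = 44.7907 km/h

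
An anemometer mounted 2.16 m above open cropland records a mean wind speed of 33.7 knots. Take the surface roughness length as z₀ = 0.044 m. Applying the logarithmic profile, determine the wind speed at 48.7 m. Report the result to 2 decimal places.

Log law: V(z) ∝ ln(z/z₀), so V₂/V₁ = ln(z₂/z₀) / ln(z₁/z₀).
ln(48.7/0.044) = 7.0092, ln(2.16/0.044) = 3.8937
V₂ = 33.7 × 7.0092/3.8937 = 33.7 × 1.8002 = 60.6655 knots

60.67 knots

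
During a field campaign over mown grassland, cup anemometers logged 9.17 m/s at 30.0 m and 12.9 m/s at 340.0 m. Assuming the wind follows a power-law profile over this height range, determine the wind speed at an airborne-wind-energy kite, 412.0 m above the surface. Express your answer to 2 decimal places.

13.25 m/s

First find α: α = ln(V₂/V₁)/ln(z₂/z₁) = ln(12.9/9.17)/ln(340.0/30.0) = 0.34129/2.42775 = 0.1406
Extrapolate from 340.0 m to 412.0 m: V₃ = 12.9 × (412.0/340.0)^0.1406 = 12.9 × 1.0274 = 13.2531 m/s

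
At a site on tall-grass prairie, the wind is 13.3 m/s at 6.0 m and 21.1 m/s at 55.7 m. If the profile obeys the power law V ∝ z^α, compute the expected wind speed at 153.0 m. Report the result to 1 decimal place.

First find α: α = ln(V₂/V₁)/ln(z₂/z₁) = ln(21.1/13.3)/ln(55.7/6.0) = 0.46151/2.22822 = 0.2071
Extrapolate from 55.7 m to 153.0 m: V₃ = 21.1 × (153.0/55.7)^0.2071 = 21.1 × 1.2328 = 26.0120 m/s

26.0 m/s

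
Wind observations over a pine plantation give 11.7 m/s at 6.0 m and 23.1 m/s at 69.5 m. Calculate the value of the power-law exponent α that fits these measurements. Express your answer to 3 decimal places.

Power law: V₂/V₁ = (z₂/z₁)^α ⇒ α = ln(V₂/V₁) / ln(z₂/z₁)
α = ln(23.1/11.7) / ln(69.5/6.0) = ln(1.9744) / ln(11.5833)
  = 0.68024 / 2.44957 = 0.27770

α ≈ 0.278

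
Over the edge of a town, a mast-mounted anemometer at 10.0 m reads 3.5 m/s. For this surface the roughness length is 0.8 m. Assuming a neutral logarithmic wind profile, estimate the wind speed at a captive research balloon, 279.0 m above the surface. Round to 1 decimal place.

8.1 m/s

Log law: V(z) ∝ ln(z/z₀), so V₂/V₁ = ln(z₂/z₀) / ln(z₁/z₀).
ln(279.0/0.8) = 5.8544, ln(10.0/0.8) = 2.5257
V₂ = 3.5 × 5.8544/2.5257 = 3.5 × 2.3179 = 8.1126 m/s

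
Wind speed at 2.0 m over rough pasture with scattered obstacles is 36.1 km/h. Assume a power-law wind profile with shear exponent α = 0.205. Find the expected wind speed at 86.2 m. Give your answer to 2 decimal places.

78.09 km/h

Power-law profile: V₂ = V₁ · (z₂/z₁)^α
V₂ = 36.1 × (86.2/2.0)^0.205 = 36.1 × (43.1000)^0.205
    = 36.1 × 2.1631 = 78.0863 km/h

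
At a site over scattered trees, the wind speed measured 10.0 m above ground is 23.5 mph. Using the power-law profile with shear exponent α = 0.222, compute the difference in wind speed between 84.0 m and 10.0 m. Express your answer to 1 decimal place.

Power law: V₂ = V₁ · (z₂/z₁)^α = 23.5 × (8.4000)^0.222 = 37.6928 mph
ΔV = 37.6928 − 23.5 = 14.1928 mph

14.2 mph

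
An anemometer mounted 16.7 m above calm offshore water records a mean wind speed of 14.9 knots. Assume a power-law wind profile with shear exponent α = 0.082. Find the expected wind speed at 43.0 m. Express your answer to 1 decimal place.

16.1 knots

Power-law profile: V₂ = V₁ · (z₂/z₁)^α
V₂ = 14.9 × (43.0/16.7)^0.082 = 14.9 × (2.5749)^0.082
    = 14.9 × 1.0806 = 16.1016 knots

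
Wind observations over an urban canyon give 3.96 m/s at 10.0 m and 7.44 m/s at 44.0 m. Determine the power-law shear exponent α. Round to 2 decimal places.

α ≈ 0.43

Power law: V₂/V₁ = (z₂/z₁)^α ⇒ α = ln(V₂/V₁) / ln(z₂/z₁)
α = ln(7.44/3.96) / ln(44.0/10.0) = ln(1.8788) / ln(4.4000)
  = 0.63063 / 1.48160 = 0.42564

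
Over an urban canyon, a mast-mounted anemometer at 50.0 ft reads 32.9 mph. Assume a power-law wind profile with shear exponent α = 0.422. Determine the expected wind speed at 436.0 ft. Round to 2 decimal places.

Power-law profile: V₂ = V₁ · (z₂/z₁)^α
V₂ = 32.9 × (436.0/50.0)^0.422 = 32.9 × (8.7200)^0.422
    = 32.9 × 2.4940 = 82.0529 mph

82.05 mph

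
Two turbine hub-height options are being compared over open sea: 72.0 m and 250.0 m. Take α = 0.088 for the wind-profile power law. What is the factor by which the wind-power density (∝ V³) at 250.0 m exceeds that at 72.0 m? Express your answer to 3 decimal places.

Speed ratio: V_B/V_A = (z_B/z_A)^α = (250.0/72.0)^0.088 = (3.4722)^0.088 = 1.11577
Power-density ratio: P_B/P_A = (V_B/V_A)³ = (1.11577)³ = 1.38906

1.389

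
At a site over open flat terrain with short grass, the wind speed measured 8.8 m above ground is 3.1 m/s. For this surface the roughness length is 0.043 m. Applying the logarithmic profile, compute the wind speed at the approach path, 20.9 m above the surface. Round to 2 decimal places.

3.60 m/s

Log law: V(z) ∝ ln(z/z₀), so V₂/V₁ = ln(z₂/z₀) / ln(z₁/z₀).
ln(20.9/0.043) = 6.1863, ln(8.8/0.043) = 5.3213
V₂ = 3.1 × 6.1863/5.3213 = 3.1 × 1.1626 = 3.6039 m/s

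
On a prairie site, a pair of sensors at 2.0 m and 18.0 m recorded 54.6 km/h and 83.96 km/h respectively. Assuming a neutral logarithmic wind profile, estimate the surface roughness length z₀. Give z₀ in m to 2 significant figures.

Log law: V(z) ∝ ln(z/z₀). With r = V₁/V₂ = 54.6/83.96 = 0.65031,
r · ln(z₂/z₀) = ln(z₁/z₀) ⇒ ln z₀ = (ln z₁ − r·ln z₂)/(1 − r)
ln z₀ = (0.69315 − 0.65031×2.89037) / 0.34969 = -3.3930
z₀ = exp(-3.3930) = 0.03361 m

z₀ ≈ 0.034 m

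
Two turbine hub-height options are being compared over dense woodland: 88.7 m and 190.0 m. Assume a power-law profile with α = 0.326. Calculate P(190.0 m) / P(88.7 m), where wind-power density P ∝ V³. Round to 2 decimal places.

2.11

Speed ratio: V_B/V_A = (z_B/z_A)^α = (190.0/88.7)^0.326 = (2.1421)^0.326 = 1.28189
Power-density ratio: P_B/P_A = (V_B/V_A)³ = (1.28189)³ = 2.10645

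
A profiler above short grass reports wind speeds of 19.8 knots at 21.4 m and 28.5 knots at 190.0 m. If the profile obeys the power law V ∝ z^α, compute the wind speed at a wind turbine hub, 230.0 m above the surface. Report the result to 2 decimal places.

29.42 knots

First find α: α = ln(V₂/V₁)/ln(z₂/z₁) = ln(28.5/19.8)/ln(190.0/21.4) = 0.36422/2.18363 = 0.1668
Extrapolate from 190.0 m to 230.0 m: V₃ = 28.5 × (230.0/190.0)^0.1668 = 28.5 × 1.0324 = 29.4228 knots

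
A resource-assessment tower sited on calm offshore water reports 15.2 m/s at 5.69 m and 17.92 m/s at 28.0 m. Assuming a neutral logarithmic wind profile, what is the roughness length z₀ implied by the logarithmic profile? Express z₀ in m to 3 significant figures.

Log law: V(z) ∝ ln(z/z₀). With r = V₁/V₂ = 15.2/17.92 = 0.84821,
r · ln(z₂/z₀) = ln(z₁/z₀) ⇒ ln z₀ = (ln z₁ − r·ln z₂)/(1 − r)
ln z₀ = (1.73871 − 0.84821×3.33220) / 0.15179 = -7.1661
z₀ = exp(-7.1661) = 0.0007723 m

z₀ ≈ 0.000772 m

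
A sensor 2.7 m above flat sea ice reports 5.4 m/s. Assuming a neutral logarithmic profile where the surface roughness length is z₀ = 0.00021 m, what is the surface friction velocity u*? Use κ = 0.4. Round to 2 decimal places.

Log law: V(z) = (u*/κ) · ln(z/z₀) ⇒ u* = κ · V / ln(z/z₀)
u* = 0.4 × 5.4 / ln(2.7/0.00021) = 0.4 × 5.4 / 9.4617
   = 2.1600 / 9.4617 = 0.2283 m/s

u* ≈ 0.23 m/s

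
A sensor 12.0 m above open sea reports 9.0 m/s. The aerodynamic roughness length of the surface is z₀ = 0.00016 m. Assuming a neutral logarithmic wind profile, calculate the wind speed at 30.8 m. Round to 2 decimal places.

9.76 m/s

Log law: V(z) ∝ ln(z/z₀), so V₂/V₁ = ln(z₂/z₀) / ln(z₁/z₀).
ln(30.8/0.00016) = 12.1679, ln(12.0/0.00016) = 11.2252
V₂ = 9.0 × 12.1679/11.2252 = 9.0 × 1.0840 = 9.7557 m/s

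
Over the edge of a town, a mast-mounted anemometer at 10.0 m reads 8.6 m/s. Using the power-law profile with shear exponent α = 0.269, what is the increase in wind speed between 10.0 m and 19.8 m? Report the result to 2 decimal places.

1.73 m/s

Power law: V₂ = V₁ · (z₂/z₁)^α = 8.6 × (1.9800)^0.269 = 10.3348 m/s
ΔV = 10.3348 − 8.6 = 1.7348 m/s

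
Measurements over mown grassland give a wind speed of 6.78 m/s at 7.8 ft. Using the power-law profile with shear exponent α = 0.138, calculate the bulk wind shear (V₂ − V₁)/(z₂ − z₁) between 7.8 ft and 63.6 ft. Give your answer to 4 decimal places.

Power law: V₂ = V₁ · (z₂/z₁)^α = 6.78 × (8.1538)^0.138 = 9.0573 m/s
ΔV/Δz = (9.0573 − 6.78)/(63.6 − 7.8) = 2.2773/55.8000 = 0.04081 m/s/ft

0.0408 m/s/ft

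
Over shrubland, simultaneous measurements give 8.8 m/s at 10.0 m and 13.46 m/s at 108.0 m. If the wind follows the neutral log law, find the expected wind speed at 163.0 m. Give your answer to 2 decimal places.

Log law: V ∝ ln(z/z₀). From the pair, with r = V₁/V₂ = 0.65379,
ln z₀ = (ln z₁ − r·ln z₂)/(1 − r) = (2.3026 − 0.65379×4.6821)/0.34621 = -2.1910 → z₀ = 0.1118 m
V₃ = V₁ · ln(z₃/z₀)/ln(z₁/z₀) = 8.8 × 7.2847/4.4936 = 14.2661 m/s

14.27 m/s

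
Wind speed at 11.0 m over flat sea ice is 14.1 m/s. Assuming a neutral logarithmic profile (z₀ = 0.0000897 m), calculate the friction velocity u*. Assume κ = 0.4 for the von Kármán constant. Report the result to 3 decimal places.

Log law: V(z) = (u*/κ) · ln(z/z₀) ⇒ u* = κ · V / ln(z/z₀)
u* = 0.4 × 14.1 / ln(11.0/0.0000897) = 0.4 × 14.1 / 11.7169
   = 5.6400 / 11.7169 = 0.4814 m/s

u* ≈ 0.481 m/s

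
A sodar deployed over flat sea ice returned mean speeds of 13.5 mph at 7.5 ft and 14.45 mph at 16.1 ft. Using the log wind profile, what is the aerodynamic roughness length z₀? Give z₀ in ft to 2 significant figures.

z₀ ≈ 0.00014 ft

Log law: V(z) ∝ ln(z/z₀). With r = V₁/V₂ = 13.5/14.45 = 0.93426,
r · ln(z₂/z₀) = ln(z₁/z₀) ⇒ ln z₀ = (ln z₁ − r·ln z₂)/(1 − r)
ln z₀ = (2.01490 − 0.93426×2.77882) / 0.06574 = -8.8407
z₀ = exp(-8.8407) = 0.0001447 ft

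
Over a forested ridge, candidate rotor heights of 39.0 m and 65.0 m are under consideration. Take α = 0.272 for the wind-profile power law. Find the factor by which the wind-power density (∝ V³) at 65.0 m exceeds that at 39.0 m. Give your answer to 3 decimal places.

1.517

Speed ratio: V_B/V_A = (z_B/z_A)^α = (65.0/39.0)^0.272 = (1.6667)^0.272 = 1.14906
Power-density ratio: P_B/P_A = (V_B/V_A)³ = (1.14906)³ = 1.51715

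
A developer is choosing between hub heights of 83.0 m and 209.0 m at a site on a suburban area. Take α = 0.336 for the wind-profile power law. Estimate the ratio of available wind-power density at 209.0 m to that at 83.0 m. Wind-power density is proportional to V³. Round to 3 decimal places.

Speed ratio: V_B/V_A = (z_B/z_A)^α = (209.0/83.0)^0.336 = (2.5181)^0.336 = 1.36383
Power-density ratio: P_B/P_A = (V_B/V_A)³ = (1.36383)³ = 2.53674

2.537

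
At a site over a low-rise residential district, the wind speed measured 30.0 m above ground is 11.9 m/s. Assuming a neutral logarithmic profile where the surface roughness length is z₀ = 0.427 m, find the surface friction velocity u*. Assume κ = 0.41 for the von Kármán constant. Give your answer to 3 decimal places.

Log law: V(z) = (u*/κ) · ln(z/z₀) ⇒ u* = κ · V / ln(z/z₀)
u* = 0.41 × 11.9 / ln(30.0/0.427) = 0.41 × 11.9 / 4.2522
   = 4.8790 / 4.2522 = 1.1474 m/s

u* ≈ 1.147 m/s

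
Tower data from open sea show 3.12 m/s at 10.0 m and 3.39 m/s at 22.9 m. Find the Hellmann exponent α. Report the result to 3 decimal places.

Power law: V₂/V₁ = (z₂/z₁)^α ⇒ α = ln(V₂/V₁) / ln(z₂/z₁)
α = ln(3.39/3.12) / ln(22.9/10.0) = ln(1.0865) / ln(2.2900)
  = 0.08300 / 0.82855 = 0.10017

α ≈ 0.100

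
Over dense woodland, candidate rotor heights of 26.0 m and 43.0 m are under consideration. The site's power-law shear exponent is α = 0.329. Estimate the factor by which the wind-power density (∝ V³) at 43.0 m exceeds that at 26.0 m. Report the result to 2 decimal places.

Speed ratio: V_B/V_A = (z_B/z_A)^α = (43.0/26.0)^0.329 = (1.6538)^0.329 = 1.18001
Power-density ratio: P_B/P_A = (V_B/V_A)³ = (1.18001)³ = 1.64306

1.64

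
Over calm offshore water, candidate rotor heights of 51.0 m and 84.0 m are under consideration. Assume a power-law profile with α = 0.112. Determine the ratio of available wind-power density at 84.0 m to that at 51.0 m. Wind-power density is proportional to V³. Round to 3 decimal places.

1.183

Speed ratio: V_B/V_A = (z_B/z_A)^α = (84.0/51.0)^0.112 = (1.6471)^0.112 = 1.05748
Power-density ratio: P_B/P_A = (V_B/V_A)³ = (1.05748)³ = 1.18254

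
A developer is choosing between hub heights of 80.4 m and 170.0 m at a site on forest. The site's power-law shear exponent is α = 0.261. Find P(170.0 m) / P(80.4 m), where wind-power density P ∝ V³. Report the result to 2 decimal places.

1.80

Speed ratio: V_B/V_A = (z_B/z_A)^α = (170.0/80.4)^0.261 = (2.1144)^0.261 = 1.21584
Power-density ratio: P_B/P_A = (V_B/V_A)³ = (1.21584)³ = 1.79732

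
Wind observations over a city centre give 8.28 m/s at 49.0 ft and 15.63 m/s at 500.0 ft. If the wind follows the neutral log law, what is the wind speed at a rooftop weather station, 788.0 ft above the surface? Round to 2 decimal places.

17.07 m/s

Log law: V ∝ ln(z/z₀). From the pair, with r = V₁/V₂ = 0.52975,
ln z₀ = (ln z₁ − r·ln z₂)/(1 − r) = (3.8918 − 0.52975×6.2146)/0.47025 = 1.2751 → z₀ = 3.579 ft
V₃ = V₁ · ln(z₃/z₀)/ln(z₁/z₀) = 8.28 × 5.3944/2.6167 = 17.0694 m/s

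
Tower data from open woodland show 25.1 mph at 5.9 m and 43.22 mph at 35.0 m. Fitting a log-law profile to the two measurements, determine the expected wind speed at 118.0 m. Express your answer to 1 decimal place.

Log law: V ∝ ln(z/z₀). From the pair, with r = V₁/V₂ = 0.58075,
ln z₀ = (ln z₁ − r·ln z₂)/(1 − r) = (1.7750 − 0.58075×3.5553)/0.41925 = -0.6913 → z₀ = 0.5009 m
V₃ = V₁ · ln(z₃/z₀)/ln(z₁/z₀) = 25.1 × 5.4620/2.4662 = 55.5891 mph

55.6 mph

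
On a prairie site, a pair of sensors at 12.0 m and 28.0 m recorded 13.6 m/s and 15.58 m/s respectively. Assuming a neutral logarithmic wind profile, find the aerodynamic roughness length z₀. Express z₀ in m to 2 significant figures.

z₀ ≈ 0.036 m

Log law: V(z) ∝ ln(z/z₀). With r = V₁/V₂ = 13.6/15.58 = 0.87291,
r · ln(z₂/z₀) = ln(z₁/z₀) ⇒ ln z₀ = (ln z₁ − r·ln z₂)/(1 − r)
ln z₀ = (2.48491 − 0.87291×3.33220) / 0.12709 = -3.3349
z₀ = exp(-3.3349) = 0.03562 m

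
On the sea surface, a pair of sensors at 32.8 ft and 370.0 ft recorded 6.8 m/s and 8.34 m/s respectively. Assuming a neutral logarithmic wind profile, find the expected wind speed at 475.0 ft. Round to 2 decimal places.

Log law: V ∝ ln(z/z₀). From the pair, with r = V₁/V₂ = 0.81535,
ln z₀ = (ln z₁ − r·ln z₂)/(1 − r) = (3.4904 − 0.81535×5.9135)/0.18465 = -7.2089 → z₀ = 0.0007400 ft
V₃ = V₁ · ln(z₃/z₀)/ln(z₁/z₀) = 6.8 × 13.3722/10.6993 = 8.4988 m/s

8.50 m/s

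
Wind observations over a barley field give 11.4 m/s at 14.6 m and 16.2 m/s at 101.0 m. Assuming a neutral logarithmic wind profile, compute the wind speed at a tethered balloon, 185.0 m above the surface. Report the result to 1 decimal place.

17.7 m/s

Log law: V ∝ ln(z/z₀). From the pair, with r = V₁/V₂ = 0.70370,
ln z₀ = (ln z₁ − r·ln z₂)/(1 − r) = (2.6810 − 0.70370×4.6151)/0.29630 = -1.9125 → z₀ = 0.1477 m
V₃ = V₁ · ln(z₃/z₀)/ln(z₁/z₀) = 11.4 × 7.1328/4.5935 = 17.7021 m/s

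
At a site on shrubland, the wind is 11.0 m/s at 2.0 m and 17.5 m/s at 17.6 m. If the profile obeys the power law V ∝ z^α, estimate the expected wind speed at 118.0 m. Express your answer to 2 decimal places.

First find α: α = ln(V₂/V₁)/ln(z₂/z₁) = ln(17.5/11.0)/ln(17.6/2.0) = 0.46431/2.17475 = 0.2135
Extrapolate from 17.6 m to 118.0 m: V₃ = 17.5 × (118.0/17.6)^0.2135 = 17.5 × 1.5012 = 26.2704 m/s

26.27 m/s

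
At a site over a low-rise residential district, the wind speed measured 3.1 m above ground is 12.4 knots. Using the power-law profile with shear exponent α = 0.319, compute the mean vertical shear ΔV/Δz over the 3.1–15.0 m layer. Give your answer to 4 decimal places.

Power law: V₂ = V₁ · (z₂/z₁)^α = 12.4 × (4.8387)^0.319 = 20.5046 knots
ΔV/Δz = (20.5046 − 12.4)/(15.0 − 3.1) = 8.1046/11.9000 = 0.68106 knots/m

0.6811 knots/m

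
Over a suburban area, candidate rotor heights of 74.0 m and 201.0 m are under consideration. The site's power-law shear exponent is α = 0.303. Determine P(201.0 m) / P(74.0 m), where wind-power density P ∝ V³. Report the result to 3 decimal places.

Speed ratio: V_B/V_A = (z_B/z_A)^α = (201.0/74.0)^0.303 = (2.7162)^0.303 = 1.35360
Power-density ratio: P_B/P_A = (V_B/V_A)³ = (1.35360)³ = 2.48013

2.480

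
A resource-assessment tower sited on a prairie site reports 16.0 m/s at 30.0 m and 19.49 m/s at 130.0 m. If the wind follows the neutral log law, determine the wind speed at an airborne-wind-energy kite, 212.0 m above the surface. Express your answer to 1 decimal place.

20.7 m/s

Log law: V ∝ ln(z/z₀). From the pair, with r = V₁/V₂ = 0.82093,
ln z₀ = (ln z₁ − r·ln z₂)/(1 − r) = (3.4012 − 0.82093×4.8675)/0.17907 = -3.3213 → z₀ = 0.03611 m
V₃ = V₁ · ln(z₃/z₀)/ln(z₁/z₀) = 16.0 × 8.6779/6.7225 = 20.6540 m/s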